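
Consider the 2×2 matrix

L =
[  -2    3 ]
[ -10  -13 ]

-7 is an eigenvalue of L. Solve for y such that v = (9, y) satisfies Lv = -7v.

We need (L + 7I)v = 0.
L + 7I = [[5, 3], [-10, -6]].
Row 1: (5)·9 + (3)·y = 0
Row 2: (-10)·9 + (-6)·y = 0
Solving gives y = -15.
Check: L·(9, -15) = (-63, 105) = -7·(9, -15).

-15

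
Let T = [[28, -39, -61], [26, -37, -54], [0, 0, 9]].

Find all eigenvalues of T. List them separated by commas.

Set up det(tI - T) = 0.
Cofactor expansion gives p(t) = t^3 - 103t + 198.
Since p(9) = 0, t = 9 is a root.
Factor out (t - 9): p(t) = (t - 9)·(t^2 + 9t - 22).
The quadratic factors as (t + 11)·(t - 2).
Eigenvalues: -11, 2, 9.

-11, 2, 9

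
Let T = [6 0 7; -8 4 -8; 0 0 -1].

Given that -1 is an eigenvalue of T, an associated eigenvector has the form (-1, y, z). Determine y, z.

We need (T + 1I)v = 0.
T + 1I = [[7, 0, 7], [-8, 5, -8], [0, 0, 0]].
Row 1: (7)·-1 + (0)·y + (7)·z = 0
Row 2: (-8)·-1 + (5)·y + (-8)·z = 0
Row 3: (0)·-1 + (0)·y + (0)·z = 0
Solving gives y = 0, z = 1.
Check: T·(-1, 0, 1) = (1, 0, -1) = -1·(-1, 0, 1).

0, 1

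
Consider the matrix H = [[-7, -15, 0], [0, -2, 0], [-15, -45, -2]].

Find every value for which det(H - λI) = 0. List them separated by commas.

-7, -2, -2

Compute the characteristic polynomial p(s) = det(sI - H).
Expanding the 3×3 determinant: p(s) = s^3 + 11s^2 + 32s + 28.
Since p(-2) = 0, s = -2 is a root.
Dividing by (s + 2) leaves s^2 + 9s + 14.
The quadratic factors as (s + 7)·(s + 2).
Eigenvalues: -7, -2, -2.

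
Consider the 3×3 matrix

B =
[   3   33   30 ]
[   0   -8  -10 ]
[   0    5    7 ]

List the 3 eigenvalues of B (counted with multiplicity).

Set up det(μI - B) = 0.
Cofactor expansion gives p(μ) = μ^3 - 2μ^2 - 9μ + 18.
Since p(2) = 0, μ = 2 is a root.
Factor out (μ - 2): p(μ) = (μ - 2)·(μ^2 - 9).
The quadratic factors as (μ + 3)·(μ - 3).
Eigenvalues: -3, 2, 3.

-3, 2, 3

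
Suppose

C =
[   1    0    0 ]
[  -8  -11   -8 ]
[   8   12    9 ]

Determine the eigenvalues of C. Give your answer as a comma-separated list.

The characteristic polynomial is p(λ) = det(λI - C).
Cofactor expansion gives p(λ) = λ^3 + λ^2 - 5λ + 3.
Rational-root test: λ = 1 gives p(1) = 0.
Dividing by (λ - 1) leaves λ^2 + 2λ - 3.
The quadratic factors as (λ + 3)·(λ - 1).
Eigenvalues: -3, 1, 1.

-3, 1, 1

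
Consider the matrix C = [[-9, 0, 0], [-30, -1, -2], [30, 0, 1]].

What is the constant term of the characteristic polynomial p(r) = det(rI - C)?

p(0) = det(0·I − C) = det(−C) = (−1)^3·det(C).
det(C) = 9, so p(0) = -9.

-9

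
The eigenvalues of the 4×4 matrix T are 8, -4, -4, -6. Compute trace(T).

trace(T) is the sum of the eigenvalues: (8) + (-4) + (-4) + (-6) = -6.

-6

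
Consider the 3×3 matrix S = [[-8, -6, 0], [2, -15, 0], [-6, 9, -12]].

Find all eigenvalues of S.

The characteristic polynomial is p(t) = det(tI - S).
Expanding the 3×3 determinant: p(t) = t^3 + 35t^2 + 408t + 1584.
Try t = -12: p(-12) = 0, so -12 is a root.
Dividing by (t + 12) leaves t^2 + 23t + 132.
The quadratic factors as (t + 12)·(t + 11).
Eigenvalues: -12, -12, -11.

-12, -12, -11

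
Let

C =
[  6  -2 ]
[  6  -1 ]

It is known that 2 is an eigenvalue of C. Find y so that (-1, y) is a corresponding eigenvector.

We need (C - 2I)v = 0.
C - 2I = [[4, -2], [6, -3]].
Row 1: (4)·-1 + (-2)·y = 0
Row 2: (6)·-1 + (-3)·y = 0
Solving gives y = -2.
Check: C·(-1, -2) = (-2, -4) = 2·(-1, -2).

-2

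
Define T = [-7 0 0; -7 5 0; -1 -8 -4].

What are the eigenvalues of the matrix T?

T is lower triangular, so its eigenvalues are the diagonal entries.
Diagonal: -7, 5, -4.

-7, -4, 5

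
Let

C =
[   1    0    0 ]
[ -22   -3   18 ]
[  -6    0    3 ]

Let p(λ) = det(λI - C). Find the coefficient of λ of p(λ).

-9

p(λ) = λ^3 - λ^2 - 9λ + 9.
The coefficient of λ is -9.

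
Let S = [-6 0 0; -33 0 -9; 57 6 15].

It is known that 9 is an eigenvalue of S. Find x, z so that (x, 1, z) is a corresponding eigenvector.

0, -1

We need (S - 9I)v = 0.
S - 9I = [[-15, 0, 0], [-33, -9, -9], [57, 6, 6]].
Row 1: (-15)·x + (0)·1 + (0)·z = 0
Row 2: (-33)·x + (-9)·1 + (-9)·z = 0
Row 3: (57)·x + (6)·1 + (6)·z = 0
Solving gives x = 0, z = -1.
Check: S·(0, 1, -1) = (0, 9, -9) = 9·(0, 1, -1).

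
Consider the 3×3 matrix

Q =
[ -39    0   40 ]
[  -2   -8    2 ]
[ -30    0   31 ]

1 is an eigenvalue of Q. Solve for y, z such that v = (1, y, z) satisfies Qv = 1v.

0, 1

We need (Q - 1I)v = 0.
Q - 1I = [[-40, 0, 40], [-2, -9, 2], [-30, 0, 30]].
Row 1: (-40)·1 + (0)·y + (40)·z = 0
Row 2: (-2)·1 + (-9)·y + (2)·z = 0
Row 3: (-30)·1 + (0)·y + (30)·z = 0
Solving gives y = 0, z = 1.
Check: Q·(1, 0, 1) = (1, 0, 1) = 1·(1, 0, 1).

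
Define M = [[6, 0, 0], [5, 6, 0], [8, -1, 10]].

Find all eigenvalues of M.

M is lower triangular, so its eigenvalues are the diagonal entries.
Diagonal: 6, 6, 10.

6, 6, 10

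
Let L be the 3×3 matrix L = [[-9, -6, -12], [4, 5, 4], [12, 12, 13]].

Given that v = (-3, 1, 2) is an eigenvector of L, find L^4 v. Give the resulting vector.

First find the eigenvalue: Lv = (-3, 1, 2) = 1·(-3, 1, 2), so λ = 1.
Then L^4 v = λ^4·v = 1^4·(-3, 1, 2) = 1·(-3, 1, 2) = (-3, 1, 2).

(-3, 1, 2)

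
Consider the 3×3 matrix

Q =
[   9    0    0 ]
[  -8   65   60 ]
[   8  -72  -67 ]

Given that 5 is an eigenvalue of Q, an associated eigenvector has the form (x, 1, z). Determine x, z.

We need (Q - 5I)v = 0.
Q - 5I = [[4, 0, 0], [-8, 60, 60], [8, -72, -72]].
Row 1: (4)·x + (0)·1 + (0)·z = 0
Row 2: (-8)·x + (60)·1 + (60)·z = 0
Row 3: (8)·x + (-72)·1 + (-72)·z = 0
Solving gives x = 0, z = -1.
Check: Q·(0, 1, -1) = (0, 5, -5) = 5·(0, 1, -1).

0, -1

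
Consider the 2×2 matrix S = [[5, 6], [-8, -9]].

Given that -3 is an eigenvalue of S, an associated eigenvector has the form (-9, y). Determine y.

12

We need (S + 3I)v = 0.
S + 3I = [[8, 6], [-8, -6]].
Row 1: (8)·-9 + (6)·y = 0
Row 2: (-8)·-9 + (-6)·y = 0
Solving gives y = 12.
Check: S·(-9, 12) = (27, -36) = -3·(-9, 12).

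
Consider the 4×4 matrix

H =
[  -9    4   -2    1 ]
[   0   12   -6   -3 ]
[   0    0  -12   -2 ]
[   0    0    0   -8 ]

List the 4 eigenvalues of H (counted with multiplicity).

-12, -9, -8, 12

H is upper triangular, so its eigenvalues are the diagonal entries.
Diagonal: -9, 12, -12, -8.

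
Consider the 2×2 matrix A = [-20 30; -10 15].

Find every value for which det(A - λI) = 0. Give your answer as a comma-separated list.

det(A - λI) = (-20 - λ)(15 - λ) - (30)·(-10) = λ^2 + 5λ.
This factors as (λ + 5)·λ = 0.
Eigenvalues: -5, 0.

-5, 0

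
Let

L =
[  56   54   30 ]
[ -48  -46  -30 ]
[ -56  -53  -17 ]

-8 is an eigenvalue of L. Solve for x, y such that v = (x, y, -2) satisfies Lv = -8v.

We need (L + 8I)v = 0.
L + 8I = [[64, 54, 30], [-48, -38, -30], [-56, -53, -9]].
Row 1: (64)·x + (54)·y + (30)·-2 = 0
Row 2: (-48)·x + (-38)·y + (-30)·-2 = 0
Row 3: (-56)·x + (-53)·y + (-9)·-2 = 0
Solving gives x = 6, y = -6.
Check: L·(6, -6, -2) = (-48, 48, 16) = -8·(6, -6, -2).

6, -6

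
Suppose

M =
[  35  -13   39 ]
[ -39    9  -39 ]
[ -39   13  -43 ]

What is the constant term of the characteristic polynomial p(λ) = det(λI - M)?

p(0) = det(0·I − M) = det(−M) = (−1)^3·det(M).
det(M) = 144, so p(0) = -144.

-144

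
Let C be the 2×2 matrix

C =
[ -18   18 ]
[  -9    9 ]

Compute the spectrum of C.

-9, 0

det(C - tI) = (-18 - t)(9 - t) - (18)·(-9) = t^2 + 9t.
This factors as (t + 9)·t = 0.
Eigenvalues: -9, 0.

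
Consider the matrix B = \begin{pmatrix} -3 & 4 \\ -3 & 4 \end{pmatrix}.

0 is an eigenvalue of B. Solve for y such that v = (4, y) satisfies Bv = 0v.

3

We need (B)v = 0.
B = [[-3, 4], [-3, 4]].
Row 1: (-3)·4 + (4)·y = 0
Row 2: (-3)·4 + (4)·y = 0
Solving gives y = 3.
Check: B·(4, 3) = (0, 0) = 0·(4, 3).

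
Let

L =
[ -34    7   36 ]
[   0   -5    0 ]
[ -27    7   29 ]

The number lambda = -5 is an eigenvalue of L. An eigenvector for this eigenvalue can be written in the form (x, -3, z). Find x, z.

3, 3

We need (L + 5I)v = 0.
L + 5I = [[-29, 7, 36], [0, 0, 0], [-27, 7, 34]].
Row 1: (-29)·x + (7)·-3 + (36)·z = 0
Row 2: (0)·x + (0)·-3 + (0)·z = 0
Row 3: (-27)·x + (7)·-3 + (34)·z = 0
Solving gives x = 3, z = 3.
Check: L·(3, -3, 3) = (-15, 15, -15) = -5·(3, -3, 3).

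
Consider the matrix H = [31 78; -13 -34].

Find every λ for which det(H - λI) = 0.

-8, 5

det(H - μI) = (31 - μ)(-34 - μ) - (78)·(-13) = μ^2 + 3μ - 40.
This factors as (μ + 8)·(μ - 5) = 0.
Eigenvalues: -8, 5.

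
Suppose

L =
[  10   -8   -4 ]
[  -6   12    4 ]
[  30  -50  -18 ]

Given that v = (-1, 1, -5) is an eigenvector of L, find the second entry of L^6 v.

First find the eigenvalue: Lv = (2, -2, 10) = -2·(-1, 1, -5), so λ = -2.
Then L^6 v = λ^6·v = (-2)^6·(-1, 1, -5) = 64·(-1, 1, -5) = (-64, 64, -320).

64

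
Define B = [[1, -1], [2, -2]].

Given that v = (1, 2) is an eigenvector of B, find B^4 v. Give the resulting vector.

First find the eigenvalue: Bv = (-1, -2) = -1·(1, 2), so λ = -1.
Then B^4 v = λ^4·v = (-1)^4·(1, 2) = 1·(1, 2) = (1, 2).

(1, 2)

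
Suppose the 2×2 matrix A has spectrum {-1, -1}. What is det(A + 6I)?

If A has eigenvalues -1, -1, then A + 6I has eigenvalues 5, 5.
det(A + 6I) = (5) · (5) = 25.

25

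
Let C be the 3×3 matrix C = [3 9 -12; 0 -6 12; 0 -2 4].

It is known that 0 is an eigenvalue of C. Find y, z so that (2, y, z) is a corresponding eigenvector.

We need (C)v = 0.
C = [[3, 9, -12], [0, -6, 12], [0, -2, 4]].
Row 1: (3)·2 + (9)·y + (-12)·z = 0
Row 2: (0)·2 + (-6)·y + (12)·z = 0
Row 3: (0)·2 + (-2)·y + (4)·z = 0
Solving gives y = -2, z = -1.
Check: C·(2, -2, -1) = (0, 0, 0) = 0·(2, -2, -1).

-2, -1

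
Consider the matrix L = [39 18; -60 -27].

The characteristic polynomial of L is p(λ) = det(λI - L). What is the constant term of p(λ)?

p(λ) = λ^2 - 12λ + 27.
The constant term is 27.

27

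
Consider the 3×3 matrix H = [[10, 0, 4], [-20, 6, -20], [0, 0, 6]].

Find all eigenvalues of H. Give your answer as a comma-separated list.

6, 6, 10

The characteristic polynomial is p(r) = det(rI - H).
Cofactor expansion gives p(r) = r^3 - 22r^2 + 156r - 360.
Rational-root test: r = 10 gives p(10) = 0.
Factor out (r - 10): p(r) = (r - 10)·(r^2 - 12r + 36).
The quadratic factor is (r - 6)^2.
Eigenvalues: 6, 6, 10.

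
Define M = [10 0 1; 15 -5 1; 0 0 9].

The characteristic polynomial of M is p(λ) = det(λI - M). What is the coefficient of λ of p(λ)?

-5

p(λ) = λ^3 - 14λ^2 - 5λ + 450.
The coefficient of λ is -5.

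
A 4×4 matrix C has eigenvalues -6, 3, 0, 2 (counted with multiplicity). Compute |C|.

det(C) is the product of the eigenvalues: (-6) · (3) · (0) · (2) = 0.

0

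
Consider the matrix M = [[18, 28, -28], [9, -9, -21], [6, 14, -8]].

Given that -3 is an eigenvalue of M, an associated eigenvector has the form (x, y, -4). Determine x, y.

We need (M + 3I)v = 0.
M + 3I = [[21, 28, -28], [9, -6, -21], [6, 14, -5]].
Row 1: (21)·x + (28)·y + (-28)·-4 = 0
Row 2: (9)·x + (-6)·y + (-21)·-4 = 0
Row 3: (6)·x + (14)·y + (-5)·-4 = 0
Solving gives x = -8, y = 2.
Check: M·(-8, 2, -4) = (24, -6, 12) = -3·(-8, 2, -4).

-8, 2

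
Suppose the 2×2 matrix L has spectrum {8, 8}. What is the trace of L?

trace(L) is the sum of the eigenvalues: (8) + (8) = 16.

16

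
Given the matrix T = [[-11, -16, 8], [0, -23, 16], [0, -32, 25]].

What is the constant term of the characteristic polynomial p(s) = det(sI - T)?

p(0) = det(0·I − T) = det(−T) = (−1)^3·det(T).
det(T) = 693, so p(0) = -693.

-693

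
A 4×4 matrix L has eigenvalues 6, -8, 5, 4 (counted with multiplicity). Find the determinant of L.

det(L) is the product of the eigenvalues: (6) · (-8) · (5) · (4) = -960.

-960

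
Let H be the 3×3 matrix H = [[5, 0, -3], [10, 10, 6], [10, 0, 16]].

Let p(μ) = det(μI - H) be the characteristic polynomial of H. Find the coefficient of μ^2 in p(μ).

The coefficient of μ^2 of det(μI - H) is −trace(H).
trace(H) = (5) + (10) + (16) = 31, so the coefficient is -31.

-31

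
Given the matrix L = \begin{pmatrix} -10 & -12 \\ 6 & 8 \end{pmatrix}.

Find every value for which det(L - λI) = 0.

det(L - rI) = (-10 - r)(8 - r) - (-12)·(6) = r^2 + 2r - 8.
This factors as (r + 4)·(r - 2) = 0.
Eigenvalues: -4, 2.

-4, 2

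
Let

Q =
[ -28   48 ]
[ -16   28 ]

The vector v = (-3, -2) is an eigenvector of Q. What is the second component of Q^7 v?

-32768

First find the eigenvalue: Qv = (-12, -8) = 4·(-3, -2), so λ = 4.
Then Q^7 v = λ^7·v = 4^7·(-3, -2) = 16384·(-3, -2) = (-49152, -32768).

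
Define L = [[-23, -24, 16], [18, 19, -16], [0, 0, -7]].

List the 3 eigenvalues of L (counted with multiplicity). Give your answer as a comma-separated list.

Set up det(sI - L) = 0.
Expanding the 3×3 determinant: p(s) = s^3 + 11s^2 + 23s - 35.
Rational-root test: s = 1 gives p(1) = 0.
Dividing by (s - 1) leaves s^2 + 12s + 35.
The quadratic factors as (s + 7)·(s + 5).
Eigenvalues: -7, -5, 1.

-7, -5, 1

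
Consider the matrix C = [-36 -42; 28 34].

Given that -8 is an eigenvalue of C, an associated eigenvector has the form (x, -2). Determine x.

We need (C + 8I)v = 0.
C + 8I = [[-28, -42], [28, 42]].
Row 1: (-28)·x + (-42)·-2 = 0
Row 2: (28)·x + (42)·-2 = 0
Solving gives x = 3.
Check: C·(3, -2) = (-24, 16) = -8·(3, -2).

3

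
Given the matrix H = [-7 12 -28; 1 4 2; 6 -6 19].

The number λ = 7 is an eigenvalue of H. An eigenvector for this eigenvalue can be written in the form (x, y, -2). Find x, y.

4, 0

We need (H - 7I)v = 0.
H - 7I = [[-14, 12, -28], [1, -3, 2], [6, -6, 12]].
Row 1: (-14)·x + (12)·y + (-28)·-2 = 0
Row 2: (1)·x + (-3)·y + (2)·-2 = 0
Row 3: (6)·x + (-6)·y + (12)·-2 = 0
Solving gives x = 4, y = 0.
Check: H·(4, 0, -2) = (28, 0, -14) = 7·(4, 0, -2).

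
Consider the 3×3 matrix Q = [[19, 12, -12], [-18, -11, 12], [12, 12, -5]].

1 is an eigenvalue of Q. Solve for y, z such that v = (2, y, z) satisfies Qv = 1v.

-1, 2

We need (Q - 1I)v = 0.
Q - 1I = [[18, 12, -12], [-18, -12, 12], [12, 12, -6]].
Row 1: (18)·2 + (12)·y + (-12)·z = 0
Row 2: (-18)·2 + (-12)·y + (12)·z = 0
Row 3: (12)·2 + (12)·y + (-6)·z = 0
Solving gives y = -1, z = 2.
Check: Q·(2, -1, 2) = (2, -1, 2) = 1·(2, -1, 2).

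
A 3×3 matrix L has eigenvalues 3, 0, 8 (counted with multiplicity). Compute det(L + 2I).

100

If L has eigenvalues 3, 0, 8, then L + 2I has eigenvalues 5, 2, 10.
det(L + 2I) = (5) · (2) · (10) = 100.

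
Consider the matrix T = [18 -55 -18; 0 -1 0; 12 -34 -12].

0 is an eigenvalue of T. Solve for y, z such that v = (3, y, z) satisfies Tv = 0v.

We need (T)v = 0.
T = [[18, -55, -18], [0, -1, 0], [12, -34, -12]].
Row 1: (18)·3 + (-55)·y + (-18)·z = 0
Row 2: (0)·3 + (-1)·y + (0)·z = 0
Row 3: (12)·3 + (-34)·y + (-12)·z = 0
Solving gives y = 0, z = 3.
Check: T·(3, 0, 3) = (0, 0, 0) = 0·(3, 0, 3).

0, 3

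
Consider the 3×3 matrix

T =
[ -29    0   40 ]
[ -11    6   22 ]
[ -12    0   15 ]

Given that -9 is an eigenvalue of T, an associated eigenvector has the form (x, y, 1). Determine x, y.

2, 0

We need (T + 9I)v = 0.
T + 9I = [[-20, 0, 40], [-11, 15, 22], [-12, 0, 24]].
Row 1: (-20)·x + (0)·y + (40)·1 = 0
Row 2: (-11)·x + (15)·y + (22)·1 = 0
Row 3: (-12)·x + (0)·y + (24)·1 = 0
Solving gives x = 2, y = 0.
Check: T·(2, 0, 1) = (-18, 0, -9) = -9·(2, 0, 1).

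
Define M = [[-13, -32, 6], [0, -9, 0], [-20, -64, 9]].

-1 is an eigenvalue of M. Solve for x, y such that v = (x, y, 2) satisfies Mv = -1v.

We need (M + 1I)v = 0.
M + 1I = [[-12, -32, 6], [0, -8, 0], [-20, -64, 10]].
Row 1: (-12)·x + (-32)·y + (6)·2 = 0
Row 2: (0)·x + (-8)·y + (0)·2 = 0
Row 3: (-20)·x + (-64)·y + (10)·2 = 0
Solving gives x = 1, y = 0.
Check: M·(1, 0, 2) = (-1, 0, -2) = -1·(1, 0, 2).

1, 0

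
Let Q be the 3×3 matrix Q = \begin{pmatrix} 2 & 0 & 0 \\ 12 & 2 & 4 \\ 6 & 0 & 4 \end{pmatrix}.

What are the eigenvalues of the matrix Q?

The characteristic polynomial is p(r) = det(rI - Q).
Cofactor expansion gives p(r) = r^3 - 8r^2 + 20r - 16.
Rational-root test: r = 2 gives p(2) = 0.
Dividing by (r - 2) leaves r^2 - 6r + 8.
The quadratic factors as (r - 2)·(r - 4).
Eigenvalues: 2, 2, 4.

2, 2, 4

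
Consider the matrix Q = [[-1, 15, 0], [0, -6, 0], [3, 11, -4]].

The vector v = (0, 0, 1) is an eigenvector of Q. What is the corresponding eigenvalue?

Compute Qv: Q·(0, 0, 1) = (0, 0, -4).
Since Qv = λv, compare component 3: -4 = λ·1, so λ = -4.

-4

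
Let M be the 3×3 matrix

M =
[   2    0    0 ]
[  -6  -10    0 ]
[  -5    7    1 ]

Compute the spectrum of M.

-10, 1, 2

M is lower triangular, so its eigenvalues are the diagonal entries.
Diagonal: 2, -10, 1.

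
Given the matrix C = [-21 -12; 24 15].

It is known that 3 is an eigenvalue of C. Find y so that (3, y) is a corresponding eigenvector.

-6

We need (C - 3I)v = 0.
C - 3I = [[-24, -12], [24, 12]].
Row 1: (-24)·3 + (-12)·y = 0
Row 2: (24)·3 + (12)·y = 0
Solving gives y = -6.
Check: C·(3, -6) = (9, -18) = 3·(3, -6).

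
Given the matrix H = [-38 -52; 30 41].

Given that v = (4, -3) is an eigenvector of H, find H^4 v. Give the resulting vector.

(4, -3)

First find the eigenvalue: Hv = (4, -3) = 1·(4, -3), so λ = 1.
Then H^4 v = λ^4·v = 1^4·(4, -3) = 1·(4, -3) = (4, -3).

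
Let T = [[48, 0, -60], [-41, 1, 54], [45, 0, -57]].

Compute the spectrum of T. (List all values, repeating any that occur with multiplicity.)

Set up det(lambda·I - T) = 0.
Expanding along the first row, p(lambda) = lambda^3 + 8·lambda^2 - 45·lambda + 36.
Rational-root test: lambda = 1 gives p(1) = 0.
Dividing by (lambda - 1) leaves lambda^2 + 9·lambda - 36.
The quadratic factors as (lambda + 12)·(lambda - 3).
Eigenvalues: -12, 1, 3.

-12, 1, 3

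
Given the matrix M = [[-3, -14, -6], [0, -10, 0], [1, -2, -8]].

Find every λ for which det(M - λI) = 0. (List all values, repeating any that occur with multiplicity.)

The characteristic polynomial is p(r) = det(rI - M).
Cofactor expansion gives p(r) = r^3 + 21r^2 + 140r + 300.
Since p(-5) = 0, r = -5 is a root.
Factor out (r + 5): p(r) = (r + 5)·(r^2 + 16r + 60).
The quadratic factors as (r + 10)·(r + 6).
Eigenvalues: -10, -6, -5.

-10, -6, -5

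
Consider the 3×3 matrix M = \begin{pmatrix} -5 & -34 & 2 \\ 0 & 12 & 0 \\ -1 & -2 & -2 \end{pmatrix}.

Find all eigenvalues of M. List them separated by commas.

Compute the characteristic polynomial p(μ) = det(μI - M).
Expanding along the first row, p(μ) = μ^3 - 5μ^2 - 72μ - 144.
Try μ = 12: p(12) = 0, so 12 is a root.
Factor out (μ - 12): p(μ) = (μ - 12)·(μ^2 + 7μ + 12).
The quadratic factors as (μ + 4)·(μ + 3).
Eigenvalues: -4, -3, 12.

-4, -3, 12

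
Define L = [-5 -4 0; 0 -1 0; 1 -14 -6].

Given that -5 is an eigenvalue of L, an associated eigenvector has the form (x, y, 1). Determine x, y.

1, 0

We need (L + 5I)v = 0.
L + 5I = [[0, -4, 0], [0, 4, 0], [1, -14, -1]].
Row 1: (0)·x + (-4)·y + (0)·1 = 0
Row 2: (0)·x + (4)·y + (0)·1 = 0
Row 3: (1)·x + (-14)·y + (-1)·1 = 0
Solving gives x = 1, y = 0.
Check: L·(1, 0, 1) = (-5, 0, -5) = -5·(1, 0, 1).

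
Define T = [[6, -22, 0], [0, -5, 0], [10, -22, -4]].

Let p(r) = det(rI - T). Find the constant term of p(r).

p(r) = r^3 + 3r^2 - 34r - 120.
The constant term is -120.

-120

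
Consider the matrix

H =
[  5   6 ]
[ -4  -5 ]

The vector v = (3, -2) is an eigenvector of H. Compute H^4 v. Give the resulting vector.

(3, -2)

First find the eigenvalue: Hv = (3, -2) = 1·(3, -2), so λ = 1.
Then H^4 v = λ^4·v = 1^4·(3, -2) = 1·(3, -2) = (3, -2).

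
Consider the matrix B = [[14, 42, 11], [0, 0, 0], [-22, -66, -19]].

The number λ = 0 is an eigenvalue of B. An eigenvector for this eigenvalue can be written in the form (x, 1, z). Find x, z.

-3, 0

We need (B)v = 0.
B = [[14, 42, 11], [0, 0, 0], [-22, -66, -19]].
Row 1: (14)·x + (42)·1 + (11)·z = 0
Row 2: (0)·x + (0)·1 + (0)·z = 0
Row 3: (-22)·x + (-66)·1 + (-19)·z = 0
Solving gives x = -3, z = 0.
Check: B·(-3, 1, 0) = (0, 0, 0) = 0·(-3, 1, 0).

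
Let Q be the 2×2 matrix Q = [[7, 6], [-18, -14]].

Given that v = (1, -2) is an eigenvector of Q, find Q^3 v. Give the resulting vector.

(-125, 250)

First find the eigenvalue: Qv = (-5, 10) = -5·(1, -2), so λ = -5.
Then Q^3 v = λ^3·v = (-5)^3·(1, -2) = -125·(1, -2) = (-125, 250).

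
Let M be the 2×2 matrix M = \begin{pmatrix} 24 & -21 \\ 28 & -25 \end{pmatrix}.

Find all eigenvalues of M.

-4, 3

det(M - sI) = (24 - s)(-25 - s) - (-21)·(28) = s^2 + s - 12.
This factors as (s + 4)·(s - 3) = 0.
Eigenvalues: -4, 3.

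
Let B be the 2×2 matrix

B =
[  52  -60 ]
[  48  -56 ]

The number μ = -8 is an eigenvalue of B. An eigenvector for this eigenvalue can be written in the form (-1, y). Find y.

We need (B + 8I)v = 0.
B + 8I = [[60, -60], [48, -48]].
Row 1: (60)·-1 + (-60)·y = 0
Row 2: (48)·-1 + (-48)·y = 0
Solving gives y = -1.
Check: B·(-1, -1) = (8, 8) = -8·(-1, -1).

-1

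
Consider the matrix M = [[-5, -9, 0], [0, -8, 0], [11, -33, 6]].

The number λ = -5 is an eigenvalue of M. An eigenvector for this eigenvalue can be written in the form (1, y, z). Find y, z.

We need (M + 5I)v = 0.
M + 5I = [[0, -9, 0], [0, -3, 0], [11, -33, 11]].
Row 1: (0)·1 + (-9)·y + (0)·z = 0
Row 2: (0)·1 + (-3)·y + (0)·z = 0
Row 3: (11)·1 + (-33)·y + (11)·z = 0
Solving gives y = 0, z = -1.
Check: M·(1, 0, -1) = (-5, 0, 5) = -5·(1, 0, -1).

0, -1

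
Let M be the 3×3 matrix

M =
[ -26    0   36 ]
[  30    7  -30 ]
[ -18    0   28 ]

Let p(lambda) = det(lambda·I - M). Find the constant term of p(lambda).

560

p(lambda) = lambda^3 - 9·lambda^2 - 66·lambda + 560.
The constant term is 560.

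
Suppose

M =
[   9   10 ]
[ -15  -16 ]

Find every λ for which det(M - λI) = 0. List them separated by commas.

-6, -1

det(M - μI) = (9 - μ)(-16 - μ) - (10)·(-15) = μ^2 + 7μ + 6.
This factors as (μ + 6)·(μ + 1) = 0.
Eigenvalues: -6, -1.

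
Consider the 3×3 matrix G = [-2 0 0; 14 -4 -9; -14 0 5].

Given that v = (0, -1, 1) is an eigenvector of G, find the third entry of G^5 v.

3125

First find the eigenvalue: Gv = (0, -5, 5) = 5·(0, -1, 1), so λ = 5.
Then G^5 v = λ^5·v = 5^5·(0, -1, 1) = 3125·(0, -1, 1) = (0, -3125, 3125).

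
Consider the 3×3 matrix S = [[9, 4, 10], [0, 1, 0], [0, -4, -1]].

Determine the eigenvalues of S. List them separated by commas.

The characteristic polynomial is p(s) = det(sI - S).
Expanding along the first row, p(s) = s^3 - 9s^2 - s + 9.
Rational-root test: s = 1 gives p(1) = 0.
Dividing by (s - 1) leaves s^2 - 8s - 9.
The quadratic factors as (s + 1)·(s - 9).
Eigenvalues: -1, 1, 9.

-1, 1, 9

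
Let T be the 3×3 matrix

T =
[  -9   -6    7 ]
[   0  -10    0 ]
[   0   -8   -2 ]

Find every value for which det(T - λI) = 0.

The characteristic polynomial is p(lambda) = det(lambda·I - T).
Cofactor expansion gives p(lambda) = lambda^3 + 21·lambda^2 + 128·lambda + 180.
Since p(-2) = 0, lambda = -2 is a root.
Dividing by (lambda + 2) leaves lambda^2 + 19·lambda + 90.
The quadratic factors as (lambda + 10)·(lambda + 9).
Eigenvalues: -10, -9, -2.

-10, -9, -2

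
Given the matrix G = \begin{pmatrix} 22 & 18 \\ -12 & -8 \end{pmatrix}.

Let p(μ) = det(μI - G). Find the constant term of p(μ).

40

p(μ) = μ^2 - 14μ + 40.
The constant term is 40.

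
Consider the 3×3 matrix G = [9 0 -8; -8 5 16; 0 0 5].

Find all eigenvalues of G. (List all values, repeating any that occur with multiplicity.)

The characteristic polynomial is p(lambda) = det(lambda·I - G).
Cofactor expansion gives p(lambda) = lambda^3 - 19·lambda^2 + 115·lambda - 225.
Try lambda = 5: p(5) = 0, so 5 is a root.
Factor out (lambda - 5): p(lambda) = (lambda - 5)·(lambda^2 - 14·lambda + 45).
The quadratic factors as (lambda - 5)·(lambda - 9).
Eigenvalues: 5, 5, 9.

5, 5, 9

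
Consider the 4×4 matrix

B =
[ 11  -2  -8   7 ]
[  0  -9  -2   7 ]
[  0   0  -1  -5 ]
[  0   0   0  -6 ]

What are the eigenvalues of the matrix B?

B is upper triangular, so its eigenvalues are the diagonal entries.
Diagonal: 11, -9, -1, -6.

-9, -6, -1, 11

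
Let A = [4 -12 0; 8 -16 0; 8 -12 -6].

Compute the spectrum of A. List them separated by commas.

-8, -6, -4

The characteristic polynomial is p(λ) = det(λI - A).
Expanding along the first row, p(λ) = λ^3 + 18λ^2 + 104λ + 192.
Try λ = -4: p(-4) = 0, so -4 is a root.
Dividing by (λ + 4) leaves λ^2 + 14λ + 48.
The quadratic factors as (λ + 8)·(λ + 6).
Eigenvalues: -8, -6, -4.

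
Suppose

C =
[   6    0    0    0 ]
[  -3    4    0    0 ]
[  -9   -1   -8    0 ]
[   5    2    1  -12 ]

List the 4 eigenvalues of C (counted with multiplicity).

C is lower triangular, so its eigenvalues are the diagonal entries.
Diagonal: 6, 4, -8, -12.

-12, -8, 4, 6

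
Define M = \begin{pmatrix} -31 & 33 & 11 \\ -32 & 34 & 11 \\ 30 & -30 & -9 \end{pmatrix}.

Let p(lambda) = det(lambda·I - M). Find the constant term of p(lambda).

p(lambda) = lambda^3 + 6·lambda^2 - 25·lambda + 18.
The constant term is 18.

18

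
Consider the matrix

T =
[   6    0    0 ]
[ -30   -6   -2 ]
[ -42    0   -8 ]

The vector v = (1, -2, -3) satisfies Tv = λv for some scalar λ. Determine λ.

6

Compute Tv: T·(1, -2, -3) = (6, -12, -18).
Since Tv = λv, compare component 1: 6 = λ·1, so λ = 6.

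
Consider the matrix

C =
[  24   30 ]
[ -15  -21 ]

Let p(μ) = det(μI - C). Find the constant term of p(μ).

p(μ) = μ^2 - 3μ - 54.
The constant term is -54.

-54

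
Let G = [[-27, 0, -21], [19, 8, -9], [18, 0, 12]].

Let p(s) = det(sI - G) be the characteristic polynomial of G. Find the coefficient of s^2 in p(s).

7

The coefficient of s^2 of det(sI - G) is −trace(G).
trace(G) = (-27) + (8) + (12) = -7, so the coefficient is 7.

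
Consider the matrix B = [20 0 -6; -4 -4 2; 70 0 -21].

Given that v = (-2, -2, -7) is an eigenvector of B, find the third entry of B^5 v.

7

First find the eigenvalue: Bv = (2, 2, 7) = -1·(-2, -2, -7), so λ = -1.
Then B^5 v = λ^5·v = (-1)^5·(-2, -2, -7) = -1·(-2, -2, -7) = (2, 2, 7).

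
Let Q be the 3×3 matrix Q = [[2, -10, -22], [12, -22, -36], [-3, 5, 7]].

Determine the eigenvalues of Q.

Compute the characteristic polynomial p(μ) = det(μI - Q).
Cofactor expansion gives p(μ) = μ^3 + 13μ^2 + 50μ + 56.
Rational-root test: μ = -4 gives p(-4) = 0.
Dividing by (μ + 4) leaves μ^2 + 9μ + 14.
The quadratic factors as (μ + 7)·(μ + 2).
Eigenvalues: -7, -4, -2.

-7, -4, -2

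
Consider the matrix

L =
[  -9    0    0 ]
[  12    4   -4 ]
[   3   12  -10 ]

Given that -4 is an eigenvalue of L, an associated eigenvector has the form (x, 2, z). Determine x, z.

We need (L + 4I)v = 0.
L + 4I = [[-5, 0, 0], [12, 8, -4], [3, 12, -6]].
Row 1: (-5)·x + (0)·2 + (0)·z = 0
Row 2: (12)·x + (8)·2 + (-4)·z = 0
Row 3: (3)·x + (12)·2 + (-6)·z = 0
Solving gives x = 0, z = 4.
Check: L·(0, 2, 4) = (0, -8, -16) = -4·(0, 2, 4).

0, 4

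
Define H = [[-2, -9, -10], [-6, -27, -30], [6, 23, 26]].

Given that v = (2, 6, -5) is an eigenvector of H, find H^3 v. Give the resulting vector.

(-128, -384, 320)

First find the eigenvalue: Hv = (-8, -24, 20) = -4·(2, 6, -5), so λ = -4.
Then H^3 v = λ^3·v = (-4)^3·(2, 6, -5) = -64·(2, 6, -5) = (-128, -384, 320).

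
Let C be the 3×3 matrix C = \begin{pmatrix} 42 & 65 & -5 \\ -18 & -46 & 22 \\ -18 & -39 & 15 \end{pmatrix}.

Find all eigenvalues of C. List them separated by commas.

Set up det(λI - C) = 0.
Expanding along the first row, p(λ) = λ^3 - 11λ^2 - 54λ + 504.
Since p(12) = 0, λ = 12 is a root.
Factor out (λ - 12): p(λ) = (λ - 12)·(λ^2 + λ - 42).
The quadratic factors as (λ + 7)·(λ - 6).
Eigenvalues: -7, 6, 12.

-7, 6, 12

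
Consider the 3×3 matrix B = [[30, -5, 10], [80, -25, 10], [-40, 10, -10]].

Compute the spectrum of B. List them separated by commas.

The characteristic polynomial is p(λ) = det(λI - B).
Expanding the 3×3 determinant: p(λ) = λ^3 + 5λ^2 - 100λ - 500.
Since p(-5) = 0, λ = -5 is a root.
Dividing by (λ + 5) leaves λ^2 - 100.
The quadratic factors as (λ + 10)·(λ - 10).
Eigenvalues: -10, -5, 10.

-10, -5, 10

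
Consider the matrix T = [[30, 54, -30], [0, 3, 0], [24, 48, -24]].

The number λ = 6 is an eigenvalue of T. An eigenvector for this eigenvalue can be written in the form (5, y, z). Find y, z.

0, 4

We need (T - 6I)v = 0.
T - 6I = [[24, 54, -30], [0, -3, 0], [24, 48, -30]].
Row 1: (24)·5 + (54)·y + (-30)·z = 0
Row 2: (0)·5 + (-3)·y + (0)·z = 0
Row 3: (24)·5 + (48)·y + (-30)·z = 0
Solving gives y = 0, z = 4.
Check: T·(5, 0, 4) = (30, 0, 24) = 6·(5, 0, 4).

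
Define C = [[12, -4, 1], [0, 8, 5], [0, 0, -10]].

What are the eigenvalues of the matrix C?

-10, 8, 12

C is upper triangular, so its eigenvalues are the diagonal entries.
Diagonal: 12, 8, -10.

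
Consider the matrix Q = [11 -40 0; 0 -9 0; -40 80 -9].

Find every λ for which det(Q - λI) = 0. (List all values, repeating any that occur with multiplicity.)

The characteristic polynomial is p(t) = det(tI - Q).
Cofactor expansion gives p(t) = t^3 + 7t^2 - 117t - 891.
Try t = 11: p(11) = 0, so 11 is a root.
Factor out (t - 11): p(t) = (t - 11)·(t^2 + 18t + 81).
The quadratic factor is (t + 9)^2.
Eigenvalues: -9, -9, 11.

-9, -9, 11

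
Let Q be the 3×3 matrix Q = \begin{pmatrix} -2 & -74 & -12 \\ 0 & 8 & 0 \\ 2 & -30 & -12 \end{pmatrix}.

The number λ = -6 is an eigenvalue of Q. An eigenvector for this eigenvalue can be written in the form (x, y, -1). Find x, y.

-3, 0

We need (Q + 6I)v = 0.
Q + 6I = [[4, -74, -12], [0, 14, 0], [2, -30, -6]].
Row 1: (4)·x + (-74)·y + (-12)·-1 = 0
Row 2: (0)·x + (14)·y + (0)·-1 = 0
Row 3: (2)·x + (-30)·y + (-6)·-1 = 0
Solving gives x = -3, y = 0.
Check: Q·(-3, 0, -1) = (18, 0, 6) = -6·(-3, 0, -1).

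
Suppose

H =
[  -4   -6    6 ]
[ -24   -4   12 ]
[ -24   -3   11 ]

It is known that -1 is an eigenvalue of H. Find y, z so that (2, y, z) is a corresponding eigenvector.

4, 5

We need (H + 1I)v = 0.
H + 1I = [[-3, -6, 6], [-24, -3, 12], [-24, -3, 12]].
Row 1: (-3)·2 + (-6)·y + (6)·z = 0
Row 2: (-24)·2 + (-3)·y + (12)·z = 0
Row 3: (-24)·2 + (-3)·y + (12)·z = 0
Solving gives y = 4, z = 5.
Check: H·(2, 4, 5) = (-2, -4, -5) = -1·(2, 4, 5).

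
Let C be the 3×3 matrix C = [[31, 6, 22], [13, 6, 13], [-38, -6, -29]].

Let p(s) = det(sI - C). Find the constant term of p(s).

378

p(s) = s^3 - 8s^2 - 51s + 378.
The constant term is 378.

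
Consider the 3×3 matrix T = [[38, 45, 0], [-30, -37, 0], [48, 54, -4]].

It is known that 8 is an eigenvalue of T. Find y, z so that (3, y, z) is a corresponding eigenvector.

-2, 3

We need (T - 8I)v = 0.
T - 8I = [[30, 45, 0], [-30, -45, 0], [48, 54, -12]].
Row 1: (30)·3 + (45)·y + (0)·z = 0
Row 2: (-30)·3 + (-45)·y + (0)·z = 0
Row 3: (48)·3 + (54)·y + (-12)·z = 0
Solving gives y = -2, z = 3.
Check: T·(3, -2, 3) = (24, -16, 24) = 8·(3, -2, 3).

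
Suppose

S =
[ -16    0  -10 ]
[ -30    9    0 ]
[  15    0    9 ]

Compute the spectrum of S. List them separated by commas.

Compute the characteristic polynomial p(s) = det(sI - S).
Cofactor expansion gives p(s) = s^3 - 2s^2 - 57s - 54.
Rational-root test: s = -6 gives p(-6) = 0.
Dividing by (s + 6) leaves s^2 - 8s - 9.
The quadratic factors as (s + 1)·(s - 9).
Eigenvalues: -6, -1, 9.

-6, -1, 9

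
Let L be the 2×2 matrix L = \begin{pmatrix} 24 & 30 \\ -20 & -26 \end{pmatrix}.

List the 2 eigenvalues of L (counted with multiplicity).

-6, 4

det(L - rI) = (24 - r)(-26 - r) - (30)·(-20) = r^2 + 2r - 24.
This factors as (r + 6)·(r - 4) = 0.
Eigenvalues: -6, 4.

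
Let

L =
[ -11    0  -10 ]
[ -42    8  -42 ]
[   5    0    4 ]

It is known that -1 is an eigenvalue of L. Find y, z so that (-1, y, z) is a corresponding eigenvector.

We need (L + 1I)v = 0.
L + 1I = [[-10, 0, -10], [-42, 9, -42], [5, 0, 5]].
Row 1: (-10)·-1 + (0)·y + (-10)·z = 0
Row 2: (-42)·-1 + (9)·y + (-42)·z = 0
Row 3: (5)·-1 + (0)·y + (5)·z = 0
Solving gives y = 0, z = 1.
Check: L·(-1, 0, 1) = (1, 0, -1) = -1·(-1, 0, 1).

0, 1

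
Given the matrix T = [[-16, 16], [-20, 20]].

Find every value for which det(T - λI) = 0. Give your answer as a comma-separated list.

0, 4

det(T - rI) = (-16 - r)(20 - r) - (16)·(-20) = r^2 - 4r.
This factors as r·(r - 4) = 0.
Eigenvalues: 0, 4.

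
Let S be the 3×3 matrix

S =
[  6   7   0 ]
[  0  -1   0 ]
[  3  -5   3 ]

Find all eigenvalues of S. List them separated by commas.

Set up det(λI - S) = 0.
Expanding the 3×3 determinant: p(λ) = λ^3 - 8λ^2 + 9λ + 18.
Rational-root test: λ = 3 gives p(3) = 0.
Dividing by (λ - 3) leaves λ^2 - 5λ - 6.
The quadratic factors as (λ + 1)·(λ - 6).
Eigenvalues: -1, 3, 6.

-1, 3, 6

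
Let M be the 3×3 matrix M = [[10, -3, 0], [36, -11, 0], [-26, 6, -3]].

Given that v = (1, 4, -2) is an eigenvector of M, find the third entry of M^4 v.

First find the eigenvalue: Mv = (-2, -8, 4) = -2·(1, 4, -2), so λ = -2.
Then M^4 v = λ^4·v = (-2)^4·(1, 4, -2) = 16·(1, 4, -2) = (16, 64, -32).

-32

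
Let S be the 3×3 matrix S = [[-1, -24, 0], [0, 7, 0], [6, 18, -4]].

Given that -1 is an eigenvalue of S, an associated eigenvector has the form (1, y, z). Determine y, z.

We need (S + 1I)v = 0.
S + 1I = [[0, -24, 0], [0, 8, 0], [6, 18, -3]].
Row 1: (0)·1 + (-24)·y + (0)·z = 0
Row 2: (0)·1 + (8)·y + (0)·z = 0
Row 3: (6)·1 + (18)·y + (-3)·z = 0
Solving gives y = 0, z = 2.
Check: S·(1, 0, 2) = (-1, 0, -2) = -1·(1, 0, 2).

0, 2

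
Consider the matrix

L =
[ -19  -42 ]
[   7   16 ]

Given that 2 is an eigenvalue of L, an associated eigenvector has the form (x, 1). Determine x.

We need (L - 2I)v = 0.
L - 2I = [[-21, -42], [7, 14]].
Row 1: (-21)·x + (-42)·1 = 0
Row 2: (7)·x + (14)·1 = 0
Solving gives x = -2.
Check: L·(-2, 1) = (-4, 2) = 2·(-2, 1).

-2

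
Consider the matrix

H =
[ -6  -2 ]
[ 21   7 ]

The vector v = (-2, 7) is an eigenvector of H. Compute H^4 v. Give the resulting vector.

(-2, 7)

First find the eigenvalue: Hv = (-2, 7) = 1·(-2, 7), so λ = 1.
Then H^4 v = λ^4·v = 1^4·(-2, 7) = 1·(-2, 7) = (-2, 7).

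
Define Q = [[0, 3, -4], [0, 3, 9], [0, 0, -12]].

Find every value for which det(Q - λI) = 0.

Q is upper triangular, so its eigenvalues are the diagonal entries.
Diagonal: 0, 3, -12.

-12, 0, 3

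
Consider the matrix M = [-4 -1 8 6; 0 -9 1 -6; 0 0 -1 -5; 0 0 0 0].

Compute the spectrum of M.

M is upper triangular, so its eigenvalues are the diagonal entries.
Diagonal: -4, -9, -1, 0.

-9, -4, -1, 0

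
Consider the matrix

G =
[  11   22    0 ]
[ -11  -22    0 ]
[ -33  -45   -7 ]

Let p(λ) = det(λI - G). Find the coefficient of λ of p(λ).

77

p(λ) = λ^3 + 18λ^2 + 77λ.
The coefficient of λ is 77.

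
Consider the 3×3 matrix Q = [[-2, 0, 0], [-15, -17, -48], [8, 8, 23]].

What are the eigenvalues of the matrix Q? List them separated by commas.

-2, -1, 7

Set up det(rI - Q) = 0.
Cofactor expansion gives p(r) = r^3 - 4r^2 - 19r - 14.
Try r = -2: p(-2) = 0, so -2 is a root.
Factor out (r + 2): p(r) = (r + 2)·(r^2 - 6r - 7).
The quadratic factors as (r + 1)·(r - 7).
Eigenvalues: -2, -1, 7.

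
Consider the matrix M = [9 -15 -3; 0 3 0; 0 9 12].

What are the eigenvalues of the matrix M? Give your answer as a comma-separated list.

Compute the characteristic polynomial p(s) = det(sI - M).
Cofactor expansion gives p(s) = s^3 - 24s^2 + 171s - 324.
Since p(3) = 0, s = 3 is a root.
Dividing by (s - 3) leaves s^2 - 21s + 108.
The quadratic factors as (s - 9)·(s - 12).
Eigenvalues: 3, 9, 12.

3, 9, 12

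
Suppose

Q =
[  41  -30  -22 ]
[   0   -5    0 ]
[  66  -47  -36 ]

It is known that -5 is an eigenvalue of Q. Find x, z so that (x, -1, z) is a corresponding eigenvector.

We need (Q + 5I)v = 0.
Q + 5I = [[46, -30, -22], [0, 0, 0], [66, -47, -31]].
Row 1: (46)·x + (-30)·-1 + (-22)·z = 0
Row 2: (0)·x + (0)·-1 + (0)·z = 0
Row 3: (66)·x + (-47)·-1 + (-31)·z = 0
Solving gives x = -4, z = -7.
Check: Q·(-4, -1, -7) = (20, 5, 35) = -5·(-4, -1, -7).

-4, -7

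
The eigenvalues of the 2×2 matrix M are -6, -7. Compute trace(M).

trace(M) is the sum of the eigenvalues: (-6) + (-7) = -13.

-13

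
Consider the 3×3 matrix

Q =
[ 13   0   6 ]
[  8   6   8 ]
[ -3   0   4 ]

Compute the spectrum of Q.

6, 7, 10

The characteristic polynomial is p(s) = det(sI - Q).
Expanding the 3×3 determinant: p(s) = s^3 - 23s^2 + 172s - 420.
Try s = 7: p(7) = 0, so 7 is a root.
Dividing by (s - 7) leaves s^2 - 16s + 60.
The quadratic factors as (s - 6)·(s - 10).
Eigenvalues: 6, 7, 10.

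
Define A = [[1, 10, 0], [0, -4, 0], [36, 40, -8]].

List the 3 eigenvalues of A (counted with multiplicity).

-8, -4, 1

Compute the characteristic polynomial p(lambda) = det(lambda·I - A).
Expanding along the first row, p(lambda) = lambda^3 + 11·lambda^2 + 20·lambda - 32.
Rational-root test: lambda = -8 gives p(-8) = 0.
Factor out (lambda + 8): p(lambda) = (lambda + 8)·(lambda^2 + 3·lambda - 4).
The quadratic factors as (lambda + 4)·(lambda - 1).
Eigenvalues: -8, -4, 1.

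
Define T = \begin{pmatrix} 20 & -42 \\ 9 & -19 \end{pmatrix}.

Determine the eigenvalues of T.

-1, 2

det(T - λI) = (20 - λ)(-19 - λ) - (-42)·(9) = λ^2 - λ - 2.
This factors as (λ + 1)·(λ - 2) = 0.
Eigenvalues: -1, 2.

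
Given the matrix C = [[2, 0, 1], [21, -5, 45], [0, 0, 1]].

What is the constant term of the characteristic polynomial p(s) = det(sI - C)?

p(0) = det(0·I − C) = det(−C) = (−1)^3·det(C).
det(C) = -10, so p(0) = 10.

10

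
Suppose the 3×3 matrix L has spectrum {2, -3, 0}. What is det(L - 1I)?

4

If L has eigenvalues 2, -3, 0, then L - 1I has eigenvalues 1, -4, -1.
det(L - 1I) = (1) · (-4) · (-1) = 4.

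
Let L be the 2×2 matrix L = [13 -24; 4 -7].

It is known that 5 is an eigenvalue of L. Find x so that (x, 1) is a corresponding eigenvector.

3

We need (L - 5I)v = 0.
L - 5I = [[8, -24], [4, -12]].
Row 1: (8)·x + (-24)·1 = 0
Row 2: (4)·x + (-12)·1 = 0
Solving gives x = 3.
Check: L·(3, 1) = (15, 5) = 5·(3, 1).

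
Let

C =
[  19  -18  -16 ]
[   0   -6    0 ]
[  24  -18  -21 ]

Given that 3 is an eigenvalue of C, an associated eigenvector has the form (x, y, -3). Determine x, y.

-3, 0

We need (C - 3I)v = 0.
C - 3I = [[16, -18, -16], [0, -9, 0], [24, -18, -24]].
Row 1: (16)·x + (-18)·y + (-16)·-3 = 0
Row 2: (0)·x + (-9)·y + (0)·-3 = 0
Row 3: (24)·x + (-18)·y + (-24)·-3 = 0
Solving gives x = -3, y = 0.
Check: C·(-3, 0, -3) = (-9, 0, -9) = 3·(-3, 0, -3).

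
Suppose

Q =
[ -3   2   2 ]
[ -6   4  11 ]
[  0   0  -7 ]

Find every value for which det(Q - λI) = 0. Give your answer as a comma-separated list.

Compute the characteristic polynomial p(μ) = det(μI - Q).
Expanding the 3×3 determinant: p(μ) = μ^3 + 6μ^2 - 7μ.
Since p(0) = 0, μ = 0 is a root.
Factor out μ: p(μ) = μ·(μ^2 + 6μ - 7).
The quadratic factors as (μ + 7)·(μ - 1).
Eigenvalues: -7, 0, 1.

-7, 0, 1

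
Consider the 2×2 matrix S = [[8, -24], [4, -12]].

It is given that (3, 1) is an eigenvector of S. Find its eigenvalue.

Compute Sv: S·(3, 1) = (0, 0).
Since Sv = λv, compare component 1: 0 = λ·3, so λ = 0.

0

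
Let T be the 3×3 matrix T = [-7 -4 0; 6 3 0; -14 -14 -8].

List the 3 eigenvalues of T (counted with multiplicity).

Compute the characteristic polynomial p(λ) = det(λI - T).
Expanding along the first row, p(λ) = λ^3 + 12λ^2 + 35λ + 24.
Since p(-1) = 0, λ = -1 is a root.
Factor out (λ + 1): p(λ) = (λ + 1)·(λ^2 + 11λ + 24).
The quadratic factors as (λ + 8)·(λ + 3).
Eigenvalues: -8, -3, -1.

-8, -3, -1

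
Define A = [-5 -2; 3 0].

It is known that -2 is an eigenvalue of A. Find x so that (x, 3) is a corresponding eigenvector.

-2

We need (A + 2I)v = 0.
A + 2I = [[-3, -2], [3, 2]].
Row 1: (-3)·x + (-2)·3 = 0
Row 2: (3)·x + (2)·3 = 0
Solving gives x = -2.
Check: A·(-2, 3) = (4, -6) = -2·(-2, 3).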